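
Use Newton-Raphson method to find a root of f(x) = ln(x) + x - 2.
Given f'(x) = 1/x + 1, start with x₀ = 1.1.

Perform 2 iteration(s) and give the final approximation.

f(x) = ln(x) + x - 2
f'(x) = 1/x + 1
x₀ = 1.1

Newton-Raphson formula: x_{n+1} = x_n - f(x_n)/f'(x_n)

Iteration 1:
  f(1.100000) = -0.804690
  f'(1.100000) = 1.909091
  x_1 = 1.100000 - (-0.804690)/1.909091 = 1.521504
Iteration 2:
  f(1.521504) = -0.058796
  f'(1.521504) = 1.657244
  x_2 = 1.521504 - (-0.058796)/1.657244 = 1.556983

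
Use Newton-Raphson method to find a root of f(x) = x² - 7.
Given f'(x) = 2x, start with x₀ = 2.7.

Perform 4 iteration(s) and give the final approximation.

f(x) = x² - 7
f'(x) = 2x
x₀ = 2.7

Newton-Raphson formula: x_{n+1} = x_n - f(x_n)/f'(x_n)

Iteration 1:
  f(2.700000) = 0.290000
  f'(2.700000) = 5.400000
  x_1 = 2.700000 - 0.290000/5.400000 = 2.646296
Iteration 2:
  f(2.646296) = 0.002884
  f'(2.646296) = 5.292593
  x_2 = 2.646296 - 0.002884/5.292593 = 2.645751
Iteration 3:
  f(2.645751) = 0.000000
  f'(2.645751) = 5.291503
  x_3 = 2.645751 - 0.000000/5.291503 = 2.645751
Iteration 4:
  f(2.645751) = 0.000000
  f'(2.645751) = 5.291503
  x_4 = 2.645751 - 0.000000/5.291503 = 2.645751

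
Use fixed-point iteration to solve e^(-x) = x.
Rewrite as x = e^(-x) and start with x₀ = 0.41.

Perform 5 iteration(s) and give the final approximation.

Equation: e^(-x) = x
Fixed-point form: x = e^(-x)
x₀ = 0.41

x_1 = g(0.410000) = 0.663650
x_2 = g(0.663650) = 0.514968
x_3 = g(0.514968) = 0.597520
x_4 = g(0.597520) = 0.550175
x_5 = g(0.550175) = 0.576849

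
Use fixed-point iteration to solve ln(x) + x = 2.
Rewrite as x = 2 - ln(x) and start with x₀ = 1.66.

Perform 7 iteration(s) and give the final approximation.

Equation: ln(x) + x = 2
Fixed-point form: x = 2 - ln(x)
x₀ = 1.66

x_1 = g(1.660000) = 1.493182
x_2 = g(1.493182) = 1.599090
x_3 = g(1.599090) = 1.530565
x_4 = g(1.530565) = 1.574363
x_5 = g(1.574363) = 1.546149
x_6 = g(1.546149) = 1.564233
x_7 = g(1.564233) = 1.552605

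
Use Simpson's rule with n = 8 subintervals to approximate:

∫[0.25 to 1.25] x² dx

f(x) = x²
a = 0.25, b = 1.25, n = 8
h = (b - a)/n = 0.125000

Simpson's rule: (h/3)[f(x₀) + 4f(x₁) + 2f(x₂) + ... + f(xₙ)]

x_0 = 0.2500, f(x_0) = 0.062500, coefficient = 1
x_1 = 0.3750, f(x_1) = 0.140625, coefficient = 4
x_2 = 0.5000, f(x_2) = 0.250000, coefficient = 2
x_3 = 0.6250, f(x_3) = 0.390625, coefficient = 4
x_4 = 0.7500, f(x_4) = 0.562500, coefficient = 2
x_5 = 0.8750, f(x_5) = 0.765625, coefficient = 4
x_6 = 1.0000, f(x_6) = 1.000000, coefficient = 2
x_7 = 1.1250, f(x_7) = 1.265625, coefficient = 4
x_8 = 1.2500, f(x_8) = 1.562500, coefficient = 1

I ≈ (0.125000/3) × 15.500000 = 0.645833
Exact value: 0.645833
Error: 0.000000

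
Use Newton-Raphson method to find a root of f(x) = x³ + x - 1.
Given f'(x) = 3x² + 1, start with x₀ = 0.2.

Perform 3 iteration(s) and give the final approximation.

f(x) = x³ + x - 1
f'(x) = 3x² + 1
x₀ = 0.2

Newton-Raphson formula: x_{n+1} = x_n - f(x_n)/f'(x_n)

Iteration 1:
  f(0.200000) = -0.792000
  f'(0.200000) = 1.120000
  x_1 = 0.200000 - (-0.792000)/1.120000 = 0.907143
Iteration 2:
  f(0.907143) = 0.653638
  f'(0.907143) = 3.468724
  x_2 = 0.907143 - 0.653638/3.468724 = 0.718705
Iteration 3:
  f(0.718705) = 0.089943
  f'(0.718705) = 2.549612
  x_3 = 0.718705 - 0.089943/2.549612 = 0.683428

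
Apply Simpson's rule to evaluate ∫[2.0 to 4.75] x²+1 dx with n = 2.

f(x) = x²+1
a = 2.0, b = 4.75, n = 2
h = (b - a)/n = 1.375000

Simpson's rule: (h/3)[f(x₀) + 4f(x₁) + 2f(x₂) + ... + f(xₙ)]

x_0 = 2.0000, f(x_0) = 5.000000, coefficient = 1
x_1 = 3.3750, f(x_1) = 12.390625, coefficient = 4
x_2 = 4.7500, f(x_2) = 23.562500, coefficient = 1

I ≈ (1.375000/3) × 78.125000 = 35.807292
Exact value: 35.807292
Error: 0.000000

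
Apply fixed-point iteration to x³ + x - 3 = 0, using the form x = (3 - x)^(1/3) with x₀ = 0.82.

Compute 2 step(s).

Equation: x³ + x - 3 = 0
Fixed-point form: x = (3 - x)^(1/3)
x₀ = 0.82

x_1 = g(0.820000) = 1.296638
x_2 = g(1.296638) = 1.194269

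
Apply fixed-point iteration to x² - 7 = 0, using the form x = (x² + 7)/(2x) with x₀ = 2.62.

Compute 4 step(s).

Equation: x² - 7 = 0
Fixed-point form: x = (x² + 7)/(2x)
x₀ = 2.62

x_1 = g(2.620000) = 2.645878
x_2 = g(2.645878) = 2.645751
x_3 = g(2.645751) = 2.645751
x_4 = g(2.645751) = 2.645751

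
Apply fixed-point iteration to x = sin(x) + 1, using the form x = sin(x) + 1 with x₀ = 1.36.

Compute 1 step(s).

Equation: x = sin(x) + 1
Fixed-point form: x = sin(x) + 1
x₀ = 1.36

x_1 = g(1.360000) = 1.977865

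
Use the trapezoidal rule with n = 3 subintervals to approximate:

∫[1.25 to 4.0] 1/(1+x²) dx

f(x) = 1/(1+x²)
a = 1.25, b = 4.0, n = 3
h = (b - a)/n = 0.916667

Trapezoidal rule: (h/2)[f(x₀) + 2f(x₁) + 2f(x₂) + ... + f(xₙ)]

x_0 = 1.2500, f(x_0) = 0.390244, coefficient = 1
x_1 = 2.1667, f(x_1) = 0.175610, coefficient = 2
x_2 = 3.0833, f(x_2) = 0.095175, coefficient = 2
x_3 = 4.0000, f(x_3) = 0.058824, coefficient = 1

I ≈ (0.916667/2) × 0.990637 = 0.454042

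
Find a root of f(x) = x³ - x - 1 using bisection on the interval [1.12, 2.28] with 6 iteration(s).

f(x) = x³ - x - 1
Initial interval: [1.12, 2.28]

Iteration 1:
  c_1 = (1.120000 + 2.280000)/2 = 1.700000
  f(c_1) = f(1.700000) = 2.213000
  f(a) × f(c) < 0, new interval: [1.120000, 1.700000]
Iteration 2:
  c_2 = (1.120000 + 1.700000)/2 = 1.410000
  f(c_2) = f(1.410000) = 0.393221
  f(a) × f(c) < 0, new interval: [1.120000, 1.410000]
Iteration 3:
  c_3 = (1.120000 + 1.410000)/2 = 1.265000
  f(c_3) = f(1.265000) = -0.240715
  f(a) × f(c) ≥ 0, new interval: [1.265000, 1.410000]
Iteration 4:
  c_4 = (1.265000 + 1.410000)/2 = 1.337500
  f(c_4) = f(1.337500) = 0.055162
  f(a) × f(c) < 0, new interval: [1.265000, 1.337500]
Iteration 5:
  c_5 = (1.265000 + 1.337500)/2 = 1.301250
  f(c_5) = f(1.301250) = -0.097906
  f(a) × f(c) ≥ 0, new interval: [1.301250, 1.337500]
Iteration 6:
  c_6 = (1.301250 + 1.337500)/2 = 1.319375
  f(c_6) = f(1.319375) = -0.022672
  f(a) × f(c) ≥ 0, new interval: [1.319375, 1.337500]

After 6 iteration(s), the approximation is c_6 = 1.319375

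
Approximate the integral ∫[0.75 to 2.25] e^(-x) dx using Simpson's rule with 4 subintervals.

f(x) = e^(-x)
a = 0.75, b = 2.25, n = 4
h = (b - a)/n = 0.375000

Simpson's rule: (h/3)[f(x₀) + 4f(x₁) + 2f(x₂) + ... + f(xₙ)]

x_0 = 0.7500, f(x_0) = 0.472367, coefficient = 1
x_1 = 1.1250, f(x_1) = 0.324652, coefficient = 4
x_2 = 1.5000, f(x_2) = 0.223130, coefficient = 2
x_3 = 1.8750, f(x_3) = 0.153355, coefficient = 4
x_4 = 2.2500, f(x_4) = 0.105399, coefficient = 1

I ≈ (0.375000/3) × 2.936056 = 0.367007
Exact value: 0.366967
Error: 0.000040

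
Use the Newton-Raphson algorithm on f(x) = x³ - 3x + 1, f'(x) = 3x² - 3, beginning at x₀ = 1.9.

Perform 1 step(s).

f(x) = x³ - 3x + 1
f'(x) = 3x² - 3
x₀ = 1.9

Newton-Raphson formula: x_{n+1} = x_n - f(x_n)/f'(x_n)

Iteration 1:
  f(1.900000) = 2.159000
  f'(1.900000) = 7.830000
  x_1 = 1.900000 - 2.159000/7.830000 = 1.624266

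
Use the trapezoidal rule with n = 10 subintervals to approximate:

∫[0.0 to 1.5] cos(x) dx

f(x) = cos(x)
a = 0.0, b = 1.5, n = 10
h = (b - a)/n = 0.150000

Trapezoidal rule: (h/2)[f(x₀) + 2f(x₁) + 2f(x₂) + ... + f(xₙ)]

x_0 = 0.0000, f(x_0) = 1.000000, coefficient = 1
x_1 = 0.1500, f(x_1) = 0.988771, coefficient = 2
x_2 = 0.3000, f(x_2) = 0.955336, coefficient = 2
x_3 = 0.4500, f(x_3) = 0.900447, coefficient = 2
x_4 = 0.6000, f(x_4) = 0.825336, coefficient = 2
x_5 = 0.7500, f(x_5) = 0.731689, coefficient = 2
x_6 = 0.9000, f(x_6) = 0.621610, coefficient = 2
x_7 = 1.0500, f(x_7) = 0.497571, coefficient = 2
x_8 = 1.2000, f(x_8) = 0.362358, coefficient = 2
x_9 = 1.3500, f(x_9) = 0.219007, coefficient = 2
x_10 = 1.5000, f(x_10) = 0.070737, coefficient = 1

I ≈ (0.150000/2) × 13.274986 = 0.995624
Exact value: 0.997495
Error: 0.001871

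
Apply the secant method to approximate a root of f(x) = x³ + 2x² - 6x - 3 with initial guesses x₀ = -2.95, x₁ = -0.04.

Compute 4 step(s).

f(x) = x³ + 2x² - 6x - 3
x₀ = -2.95, x₁ = -0.04

Secant formula: x_{n+1} = x_n - f(x_n)(x_n - x_{n-1})/(f(x_n) - f(x_{n-1}))

Iteration 1:
  f(-2.950000) = 6.432625
  f(-0.040000) = -2.756864
  x_2 = -0.040000 - (-2.756864)×(-0.040000 - (-2.950000))/(-2.756864 - 6.432625)
       = -0.913005
Iteration 2:
  f(-0.040000) = -2.756864
  f(-0.913005) = 3.384129
  x_3 = -0.913005 - 3.384129×(-0.913005 - (-0.040000))/(3.384129 - (-2.756864))
       = -0.431917
Iteration 3:
  f(-0.913005) = 3.384129
  f(-0.431917) = -0.115971
  x_4 = -0.431917 - (-0.115971)×(-0.431917 - (-0.913005))/(-0.115971 - 3.384129)
       = -0.447857
Iteration 4:
  f(-0.431917) = -0.115971
  f(-0.447857) = -0.001536
  x_5 = -0.447857 - (-0.001536)×(-0.447857 - (-0.431917))/(-0.001536 - (-0.115971))
       = -0.448071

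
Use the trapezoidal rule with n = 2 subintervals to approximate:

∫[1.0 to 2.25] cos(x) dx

f(x) = cos(x)
a = 1.0, b = 2.25, n = 2
h = (b - a)/n = 0.625000

Trapezoidal rule: (h/2)[f(x₀) + 2f(x₁) + 2f(x₂) + ... + f(xₙ)]

x_0 = 1.0000, f(x_0) = 0.540302, coefficient = 1
x_1 = 1.6250, f(x_1) = -0.054177, coefficient = 2
x_2 = 2.2500, f(x_2) = -0.628174, coefficient = 1

I ≈ (0.625000/2) × -0.196226 = -0.061320
Exact value: -0.063398
Error: 0.002077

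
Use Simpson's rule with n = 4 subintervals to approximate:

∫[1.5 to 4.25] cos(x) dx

f(x) = cos(x)
a = 1.5, b = 4.25, n = 4
h = (b - a)/n = 0.687500

Simpson's rule: (h/3)[f(x₀) + 4f(x₁) + 2f(x₂) + ... + f(xₙ)]

x_0 = 1.5000, f(x_0) = 0.070737, coefficient = 1
x_1 = 2.1875, f(x_1) = -0.578349, coefficient = 4
x_2 = 2.8750, f(x_2) = -0.964674, coefficient = 2
x_3 = 3.5625, f(x_3) = -0.912719, coefficient = 4
x_4 = 4.2500, f(x_4) = -0.446087, coefficient = 1

I ≈ (0.687500/3) × -8.268970 = -1.894972
Exact value: -1.892484
Error: 0.002488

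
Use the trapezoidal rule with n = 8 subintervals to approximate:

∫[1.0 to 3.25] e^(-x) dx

f(x) = e^(-x)
a = 1.0, b = 3.25, n = 8
h = (b - a)/n = 0.281250

Trapezoidal rule: (h/2)[f(x₀) + 2f(x₁) + 2f(x₂) + ... + f(xₙ)]

x_0 = 1.0000, f(x_0) = 0.367879, coefficient = 1
x_1 = 1.2812, f(x_1) = 0.277690, coefficient = 2
x_2 = 1.5625, f(x_2) = 0.209611, coefficient = 2
x_3 = 1.8438, f(x_3) = 0.158223, coefficient = 2
x_4 = 2.1250, f(x_4) = 0.119433, coefficient = 2
x_5 = 2.4062, f(x_5) = 0.090153, coefficient = 2
x_6 = 2.6875, f(x_6) = 0.068051, coefficient = 2
x_7 = 2.9688, f(x_7) = 0.051367, coefficient = 2
x_8 = 3.2500, f(x_8) = 0.038774, coefficient = 1

I ≈ (0.281250/2) × 2.355710 = 0.331272
Exact value: 0.329105
Error: 0.002167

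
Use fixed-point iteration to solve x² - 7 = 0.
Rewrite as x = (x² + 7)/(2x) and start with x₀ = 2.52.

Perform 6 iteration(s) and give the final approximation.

Equation: x² - 7 = 0
Fixed-point form: x = (x² + 7)/(2x)
x₀ = 2.52

x_1 = g(2.520000) = 2.648889
x_2 = g(2.648889) = 2.645753
x_3 = g(2.645753) = 2.645751
x_4 = g(2.645751) = 2.645751
x_5 = g(2.645751) = 2.645751
x_6 = g(2.645751) = 2.645751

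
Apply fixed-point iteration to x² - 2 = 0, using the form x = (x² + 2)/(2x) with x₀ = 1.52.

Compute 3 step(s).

Equation: x² - 2 = 0
Fixed-point form: x = (x² + 2)/(2x)
x₀ = 1.52

x_1 = g(1.520000) = 1.417895
x_2 = g(1.417895) = 1.414218
x_3 = g(1.414218) = 1.414214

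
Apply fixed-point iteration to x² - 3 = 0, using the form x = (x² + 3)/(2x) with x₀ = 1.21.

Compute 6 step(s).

Equation: x² - 3 = 0
Fixed-point form: x = (x² + 3)/(2x)
x₀ = 1.21

x_1 = g(1.210000) = 1.844669
x_2 = g(1.844669) = 1.735489
x_3 = g(1.735489) = 1.732054
x_4 = g(1.732054) = 1.732051
x_5 = g(1.732051) = 1.732051
x_6 = g(1.732051) = 1.732051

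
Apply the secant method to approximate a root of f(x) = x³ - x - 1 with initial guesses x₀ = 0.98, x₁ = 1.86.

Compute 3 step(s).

f(x) = x³ - x - 1
x₀ = 0.98, x₁ = 1.86

Secant formula: x_{n+1} = x_n - f(x_n)(x_n - x_{n-1})/(f(x_n) - f(x_{n-1}))

Iteration 1:
  f(0.980000) = -1.038808
  f(1.860000) = 3.574856
  x_2 = 1.860000 - 3.574856×(1.860000 - 0.980000)/(3.574856 - (-1.038808))
       = 1.178140
Iteration 2:
  f(1.860000) = 3.574856
  f(1.178140) = -0.542866
  x_3 = 1.178140 - (-0.542866)×(1.178140 - 1.860000)/(-0.542866 - 3.574856)
       = 1.268034
Iteration 3:
  f(1.178140) = -0.542866
  f(1.268034) = -0.229150
  x_4 = 1.268034 - (-0.229150)×(1.268034 - 1.178140)/(-0.229150 - (-0.542866))
       = 1.333696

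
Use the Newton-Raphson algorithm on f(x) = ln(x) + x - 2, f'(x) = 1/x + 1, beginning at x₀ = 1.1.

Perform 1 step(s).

f(x) = ln(x) + x - 2
f'(x) = 1/x + 1
x₀ = 1.1

Newton-Raphson formula: x_{n+1} = x_n - f(x_n)/f'(x_n)

Iteration 1:
  f(1.100000) = -0.804690
  f'(1.100000) = 1.909091
  x_1 = 1.100000 - (-0.804690)/1.909091 = 1.521504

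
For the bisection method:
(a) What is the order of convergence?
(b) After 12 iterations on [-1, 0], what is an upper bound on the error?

(a) Bisection has linear (order 1) convergence; the error is halved each step.

(b) Error bound = (b-a)/2^n = (0 - (-1))/2^{12}
    = 1/2^{12}

(a) 1 (linear); (b) error ≤ 2.44e-04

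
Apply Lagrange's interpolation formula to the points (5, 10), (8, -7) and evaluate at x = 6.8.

Lagrange interpolation formula:
P(x) = Σ yᵢ × Lᵢ(x)
where Lᵢ(x) = Π_{j≠i} (x - xⱼ)/(xᵢ - xⱼ)

L_0(6.8) = (6.8 - 8)/(5 - 8) = 0.400000
L_1(6.8) = (6.8 - 5)/(8 - 5) = 0.600000

P(6.8) = 10×L_0(6.8) + (-7)×L_1(6.8)
P(6.8) = -0.200000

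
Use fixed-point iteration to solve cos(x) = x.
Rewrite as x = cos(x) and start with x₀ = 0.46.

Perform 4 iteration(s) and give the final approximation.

Equation: cos(x) = x
Fixed-point form: x = cos(x)
x₀ = 0.46

x_1 = g(0.460000) = 0.896052
x_2 = g(0.896052) = 0.624697
x_3 = g(0.624697) = 0.811140
x_4 = g(0.811140) = 0.688672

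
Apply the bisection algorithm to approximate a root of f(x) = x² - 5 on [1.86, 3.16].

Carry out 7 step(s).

f(x) = x² - 5
Initial interval: [1.86, 3.16]

Iteration 1:
  c_1 = (1.860000 + 3.160000)/2 = 2.510000
  f(c_1) = f(2.510000) = 1.300100
  f(a) × f(c) < 0, new interval: [1.860000, 2.510000]
Iteration 2:
  c_2 = (1.860000 + 2.510000)/2 = 2.185000
  f(c_2) = f(2.185000) = -0.225775
  f(a) × f(c) ≥ 0, new interval: [2.185000, 2.510000]
Iteration 3:
  c_3 = (2.185000 + 2.510000)/2 = 2.347500
  f(c_3) = f(2.347500) = 0.510756
  f(a) × f(c) < 0, new interval: [2.185000, 2.347500]
Iteration 4:
  c_4 = (2.185000 + 2.347500)/2 = 2.266250
  f(c_4) = f(2.266250) = 0.135889
  f(a) × f(c) < 0, new interval: [2.185000, 2.266250]
Iteration 5:
  c_5 = (2.185000 + 2.266250)/2 = 2.225625
  f(c_5) = f(2.225625) = -0.046593
  f(a) × f(c) ≥ 0, new interval: [2.225625, 2.266250]
Iteration 6:
  c_6 = (2.225625 + 2.266250)/2 = 2.245938
  f(c_6) = f(2.245938) = 0.044235
  f(a) × f(c) < 0, new interval: [2.225625, 2.245938]
Iteration 7:
  c_7 = (2.225625 + 2.245938)/2 = 2.235781
  f(c_7) = f(2.235781) = -0.001282
  f(a) × f(c) ≥ 0, new interval: [2.235781, 2.245938]

After 7 iteration(s), the approximation is c_7 = 2.235781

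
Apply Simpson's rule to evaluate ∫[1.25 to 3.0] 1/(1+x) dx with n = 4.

f(x) = 1/(1+x)
a = 1.25, b = 3.0, n = 4
h = (b - a)/n = 0.437500

Simpson's rule: (h/3)[f(x₀) + 4f(x₁) + 2f(x₂) + ... + f(xₙ)]

x_0 = 1.2500, f(x_0) = 0.444444, coefficient = 1
x_1 = 1.6875, f(x_1) = 0.372093, coefficient = 4
x_2 = 2.1250, f(x_2) = 0.320000, coefficient = 2
x_3 = 2.5625, f(x_3) = 0.280702, coefficient = 4
x_4 = 3.0000, f(x_4) = 0.250000, coefficient = 1

I ≈ (0.437500/3) × 3.945624 = 0.575403
Exact value: 0.575364
Error: 0.000039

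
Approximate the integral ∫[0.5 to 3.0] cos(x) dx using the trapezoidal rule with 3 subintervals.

f(x) = cos(x)
a = 0.5, b = 3.0, n = 3
h = (b - a)/n = 0.833333

Trapezoidal rule: (h/2)[f(x₀) + 2f(x₁) + 2f(x₂) + ... + f(xₙ)]

x_0 = 0.5000, f(x_0) = 0.877583, coefficient = 1
x_1 = 1.3333, f(x_1) = 0.235238, coefficient = 2
x_2 = 2.1667, f(x_2) = -0.561229, coefficient = 2
x_3 = 3.0000, f(x_3) = -0.989992, coefficient = 1

I ≈ (0.833333/2) × -0.764393 = -0.318497
Exact value: -0.338306
Error: 0.019808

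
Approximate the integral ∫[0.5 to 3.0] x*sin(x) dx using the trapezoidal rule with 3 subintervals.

f(x) = x*sin(x)
a = 0.5, b = 3.0, n = 3
h = (b - a)/n = 0.833333

Trapezoidal rule: (h/2)[f(x₀) + 2f(x₁) + 2f(x₂) + ... + f(xₙ)]

x_0 = 0.5000, f(x_0) = 0.239713, coefficient = 1
x_1 = 1.3333, f(x_1) = 1.295917, coefficient = 2
x_2 = 2.1667, f(x_2) = 1.793264, coefficient = 2
x_3 = 3.0000, f(x_3) = 0.423360, coefficient = 1

I ≈ (0.833333/2) × 6.841435 = 2.850598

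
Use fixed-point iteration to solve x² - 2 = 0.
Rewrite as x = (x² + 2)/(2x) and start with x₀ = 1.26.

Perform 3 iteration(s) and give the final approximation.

Equation: x² - 2 = 0
Fixed-point form: x = (x² + 2)/(2x)
x₀ = 1.26

x_1 = g(1.260000) = 1.423651
x_2 = g(1.423651) = 1.414245
x_3 = g(1.414245) = 1.414214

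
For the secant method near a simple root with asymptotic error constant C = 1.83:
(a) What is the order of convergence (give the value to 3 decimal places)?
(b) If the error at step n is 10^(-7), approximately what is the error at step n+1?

(a) Secant method has superlinear convergence with order φ = (1+√5)/2 ≈ 1.618.
    This means |e_{n+1}| ≈ C|e_n|^1.618.

(b) With |e_n| = 10^(-7) and C = 1.83:
    |e_{n+1}| ≈ 1.83 × (10^(-7))^1.618 = 1.83 × 10^(-11.33)

(a) ≈ 1.618 (golden ratio); (b) |e_{n+1}| ≈ 8.634e-12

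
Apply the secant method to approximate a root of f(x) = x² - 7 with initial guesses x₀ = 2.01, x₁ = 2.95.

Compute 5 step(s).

f(x) = x² - 7
x₀ = 2.01, x₁ = 2.95

Secant formula: x_{n+1} = x_n - f(x_n)(x_n - x_{n-1})/(f(x_n) - f(x_{n-1}))

Iteration 1:
  f(2.010000) = -2.959900
  f(2.950000) = 1.702500
  x_2 = 2.950000 - 1.702500×(2.950000 - 2.010000)/(1.702500 - (-2.959900))
       = 2.606754
Iteration 2:
  f(2.950000) = 1.702500
  f(2.606754) = -0.204833
  x_3 = 2.606754 - (-0.204833)×(2.606754 - 2.950000)/(-0.204833 - 1.702500)
       = 2.643616
Iteration 3:
  f(2.606754) = -0.204833
  f(2.643616) = -0.011294
  x_4 = 2.643616 - (-0.011294)×(2.643616 - 2.606754)/(-0.011294 - (-0.204833))
       = 2.645767
Iteration 4:
  f(2.643616) = -0.011294
  f(2.645767) = 0.000084
  x_5 = 2.645767 - 0.000084×(2.645767 - 2.643616)/(0.000084 - (-0.011294))
       = 2.645751
Iteration 5:
  f(2.645767) = 0.000084
  f(2.645751) = 0.000000
  x_6 = 2.645751 - 0.000000×(2.645751 - 2.645767)/(0.000000 - 0.000084)
       = 2.645751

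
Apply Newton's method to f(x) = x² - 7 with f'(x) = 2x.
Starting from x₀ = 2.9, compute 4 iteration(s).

f(x) = x² - 7
f'(x) = 2x
x₀ = 2.9

Newton-Raphson formula: x_{n+1} = x_n - f(x_n)/f'(x_n)

Iteration 1:
  f(2.900000) = 1.410000
  f'(2.900000) = 5.800000
  x_1 = 2.900000 - 1.410000/5.800000 = 2.656897
Iteration 2:
  f(2.656897) = 0.059099
  f'(2.656897) = 5.313793
  x_2 = 2.656897 - 0.059099/5.313793 = 2.645775
Iteration 3:
  f(2.645775) = 0.000124
  f'(2.645775) = 5.291549
  x_3 = 2.645775 - 0.000124/5.291549 = 2.645751
Iteration 4:
  f(2.645751) = 0.000000
  f'(2.645751) = 5.291503
  x_4 = 2.645751 - 0.000000/5.291503 = 2.645751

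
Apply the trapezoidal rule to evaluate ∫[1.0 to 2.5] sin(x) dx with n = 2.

f(x) = sin(x)
a = 1.0, b = 2.5, n = 2
h = (b - a)/n = 0.750000

Trapezoidal rule: (h/2)[f(x₀) + 2f(x₁) + 2f(x₂) + ... + f(xₙ)]

x_0 = 1.0000, f(x_0) = 0.841471, coefficient = 1
x_1 = 1.7500, f(x_1) = 0.983986, coefficient = 2
x_2 = 2.5000, f(x_2) = 0.598472, coefficient = 1

I ≈ (0.750000/2) × 3.407915 = 1.277968
Exact value: 1.341446
Error: 0.063478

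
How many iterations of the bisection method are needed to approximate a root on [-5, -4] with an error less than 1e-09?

We need (b-a)/2^n ≤ 1e-09
(-4 - (-5))/2^n ≤ 1e-09
1/2^n ≤ 1e-09
2^n ≥ 1000000000
n ≥ log₂(1000000000) = 29.90
n ≥ 30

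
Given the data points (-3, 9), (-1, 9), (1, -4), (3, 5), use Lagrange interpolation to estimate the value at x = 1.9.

Lagrange interpolation formula:
P(x) = Σ yᵢ × Lᵢ(x)
where Lᵢ(x) = Π_{j≠i} (x - xⱼ)/(xᵢ - xⱼ)

L_0(1.9) = (1.9 - (-1))/(-3 - (-1)) × (1.9 - 1)/(-3 - 1) × (1.9 - 3)/(-3 - 3) = 0.059813
L_1(1.9) = (1.9 - (-3))/(-1 - (-3)) × (1.9 - 1)/(-1 - 1) × (1.9 - 3)/(-1 - 3) = -0.303188
L_2(1.9) = (1.9 - (-3))/(1 - (-3)) × (1.9 - (-1))/(1 - (-1)) × (1.9 - 3)/(1 - 3) = 0.976938
L_3(1.9) = (1.9 - (-3))/(3 - (-3)) × (1.9 - (-1))/(3 - (-1)) × (1.9 - 1)/(3 - 1) = 0.266437

P(1.9) = 9×L_0(1.9) + 9×L_1(1.9) + (-4)×L_2(1.9) + 5×L_3(1.9)
P(1.9) = -4.765938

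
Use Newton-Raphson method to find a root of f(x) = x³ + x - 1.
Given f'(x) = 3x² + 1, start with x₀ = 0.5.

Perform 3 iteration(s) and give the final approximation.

f(x) = x³ + x - 1
f'(x) = 3x² + 1
x₀ = 0.5

Newton-Raphson formula: x_{n+1} = x_n - f(x_n)/f'(x_n)

Iteration 1:
  f(0.500000) = -0.375000
  f'(0.500000) = 1.750000
  x_1 = 0.500000 - (-0.375000)/1.750000 = 0.714286
Iteration 2:
  f(0.714286) = 0.078717
  f'(0.714286) = 2.530612
  x_2 = 0.714286 - 0.078717/2.530612 = 0.683180
Iteration 3:
  f(0.683180) = 0.002043
  f'(0.683180) = 2.400204
  x_3 = 0.683180 - 0.002043/2.400204 = 0.682328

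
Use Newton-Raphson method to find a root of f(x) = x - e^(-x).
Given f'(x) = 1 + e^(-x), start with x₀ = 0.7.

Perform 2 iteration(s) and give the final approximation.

f(x) = x - e^(-x)
f'(x) = 1 + e^(-x)
x₀ = 0.7

Newton-Raphson formula: x_{n+1} = x_n - f(x_n)/f'(x_n)

Iteration 1:
  f(0.700000) = 0.203415
  f'(0.700000) = 1.496585
  x_1 = 0.700000 - 0.203415/1.496585 = 0.564081
Iteration 2:
  f(0.564081) = -0.004802
  f'(0.564081) = 1.568883
  x_2 = 0.564081 - (-0.004802)/1.568883 = 0.567142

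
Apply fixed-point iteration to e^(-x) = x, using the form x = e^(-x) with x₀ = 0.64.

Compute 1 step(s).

Equation: e^(-x) = x
Fixed-point form: x = e^(-x)
x₀ = 0.64

x_1 = g(0.640000) = 0.527292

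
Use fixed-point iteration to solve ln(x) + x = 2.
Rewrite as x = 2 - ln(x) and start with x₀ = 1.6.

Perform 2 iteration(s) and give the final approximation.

Equation: ln(x) + x = 2
Fixed-point form: x = 2 - ln(x)
x₀ = 1.6

x_1 = g(1.600000) = 1.529996
x_2 = g(1.529996) = 1.574735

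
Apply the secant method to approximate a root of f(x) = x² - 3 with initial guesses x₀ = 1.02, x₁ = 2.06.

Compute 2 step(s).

f(x) = x² - 3
x₀ = 1.02, x₁ = 2.06

Secant formula: x_{n+1} = x_n - f(x_n)(x_n - x_{n-1})/(f(x_n) - f(x_{n-1}))

Iteration 1:
  f(1.020000) = -1.959600
  f(2.060000) = 1.243600
  x_2 = 2.060000 - 1.243600×(2.060000 - 1.020000)/(1.243600 - (-1.959600))
       = 1.656234
Iteration 2:
  f(2.060000) = 1.243600
  f(1.656234) = -0.256890
  x_3 = 1.656234 - (-0.256890)×(1.656234 - 2.060000)/(-0.256890 - 1.243600)
       = 1.725360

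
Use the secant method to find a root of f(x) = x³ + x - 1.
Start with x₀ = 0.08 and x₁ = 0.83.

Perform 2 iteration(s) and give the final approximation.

f(x) = x³ + x - 1
x₀ = 0.08, x₁ = 0.83

Secant formula: x_{n+1} = x_n - f(x_n)(x_n - x_{n-1})/(f(x_n) - f(x_{n-1}))

Iteration 1:
  f(0.080000) = -0.919488
  f(0.830000) = 0.401787
  x_2 = 0.830000 - 0.401787×(0.830000 - 0.080000)/(0.401787 - (-0.919488))
       = 0.601932
Iteration 2:
  f(0.830000) = 0.401787
  f(0.601932) = -0.179974
  x_3 = 0.601932 - (-0.179974)×(0.601932 - 0.830000)/(-0.179974 - 0.401787)
       = 0.672488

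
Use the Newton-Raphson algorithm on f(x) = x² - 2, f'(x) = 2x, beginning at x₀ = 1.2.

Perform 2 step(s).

f(x) = x² - 2
f'(x) = 2x
x₀ = 1.2

Newton-Raphson formula: x_{n+1} = x_n - f(x_n)/f'(x_n)

Iteration 1:
  f(1.200000) = -0.560000
  f'(1.200000) = 2.400000
  x_1 = 1.200000 - (-0.560000)/2.400000 = 1.433333
Iteration 2:
  f(1.433333) = 0.054444
  f'(1.433333) = 2.866667
  x_2 = 1.433333 - 0.054444/2.866667 = 1.414341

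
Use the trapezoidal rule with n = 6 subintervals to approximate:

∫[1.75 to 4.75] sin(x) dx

f(x) = sin(x)
a = 1.75, b = 4.75, n = 6
h = (b - a)/n = 0.500000

Trapezoidal rule: (h/2)[f(x₀) + 2f(x₁) + 2f(x₂) + ... + f(xₙ)]

x_0 = 1.7500, f(x_0) = 0.983986, coefficient = 1
x_1 = 2.2500, f(x_1) = 0.778073, coefficient = 2
x_2 = 2.7500, f(x_2) = 0.381661, coefficient = 2
x_3 = 3.2500, f(x_3) = -0.108195, coefficient = 2
x_4 = 3.7500, f(x_4) = -0.571561, coefficient = 2
x_5 = 4.2500, f(x_5) = -0.894989, coefficient = 2
x_6 = 4.7500, f(x_6) = -0.999293, coefficient = 1

I ≈ (0.500000/2) × -0.845330 = -0.211333
Exact value: -0.215848
Error: 0.004516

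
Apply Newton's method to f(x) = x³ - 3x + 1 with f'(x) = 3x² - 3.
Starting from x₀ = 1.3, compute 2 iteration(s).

f(x) = x³ - 3x + 1
f'(x) = 3x² - 3
x₀ = 1.3

Newton-Raphson formula: x_{n+1} = x_n - f(x_n)/f'(x_n)

Iteration 1:
  f(1.300000) = -0.703000
  f'(1.300000) = 2.070000
  x_1 = 1.300000 - (-0.703000)/2.070000 = 1.639614
Iteration 2:
  f(1.639614) = 0.488986
  f'(1.639614) = 5.064998
  x_2 = 1.639614 - 0.488986/5.064998 = 1.543071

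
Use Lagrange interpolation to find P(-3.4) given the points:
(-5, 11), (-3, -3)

Lagrange interpolation formula:
P(x) = Σ yᵢ × Lᵢ(x)
where Lᵢ(x) = Π_{j≠i} (x - xⱼ)/(xᵢ - xⱼ)

L_0(-3.4) = (-3.4 - (-3))/(-5 - (-3)) = 0.200000
L_1(-3.4) = (-3.4 - (-5))/(-3 - (-5)) = 0.800000

P(-3.4) = 11×L_0(-3.4) + (-3)×L_1(-3.4)
P(-3.4) = -0.200000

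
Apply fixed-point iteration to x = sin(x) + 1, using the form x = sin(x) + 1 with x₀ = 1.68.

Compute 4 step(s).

Equation: x = sin(x) + 1
Fixed-point form: x = sin(x) + 1
x₀ = 1.68

x_1 = g(1.680000) = 1.994043
x_2 = g(1.994043) = 1.911760
x_3 = g(1.911760) = 1.942433
x_4 = g(1.942433) = 1.931734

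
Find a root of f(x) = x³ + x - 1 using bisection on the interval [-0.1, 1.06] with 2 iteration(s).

f(x) = x³ + x - 1
Initial interval: [-0.1, 1.06]

Iteration 1:
  c_1 = (-0.100000 + 1.060000)/2 = 0.480000
  f(c_1) = f(0.480000) = -0.409408
  f(a) × f(c) ≥ 0, new interval: [0.480000, 1.060000]
Iteration 2:
  c_2 = (0.480000 + 1.060000)/2 = 0.770000
  f(c_2) = f(0.770000) = 0.226533
  f(a) × f(c) < 0, new interval: [0.480000, 0.770000]

After 2 iteration(s), the approximation is c_2 = 0.770000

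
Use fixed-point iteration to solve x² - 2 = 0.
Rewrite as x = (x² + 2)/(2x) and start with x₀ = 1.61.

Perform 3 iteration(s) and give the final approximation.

Equation: x² - 2 = 0
Fixed-point form: x = (x² + 2)/(2x)
x₀ = 1.61

x_1 = g(1.610000) = 1.426118
x_2 = g(1.426118) = 1.414263
x_3 = g(1.414263) = 1.414214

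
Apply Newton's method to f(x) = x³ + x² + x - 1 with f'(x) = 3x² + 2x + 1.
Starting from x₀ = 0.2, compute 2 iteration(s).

f(x) = x³ + x² + x - 1
f'(x) = 3x² + 2x + 1
x₀ = 0.2

Newton-Raphson formula: x_{n+1} = x_n - f(x_n)/f'(x_n)

Iteration 1:
  f(0.200000) = -0.752000
  f'(0.200000) = 1.520000
  x_1 = 0.200000 - (-0.752000)/1.520000 = 0.694737
Iteration 2:
  f(0.694737) = 0.512717
  f'(0.694737) = 3.837452
  x_2 = 0.694737 - 0.512717/3.837452 = 0.561128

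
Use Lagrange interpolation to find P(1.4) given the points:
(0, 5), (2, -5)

Lagrange interpolation formula:
P(x) = Σ yᵢ × Lᵢ(x)
where Lᵢ(x) = Π_{j≠i} (x - xⱼ)/(xᵢ - xⱼ)

L_0(1.4) = (1.4 - 2)/(0 - 2) = 0.300000
L_1(1.4) = (1.4 - 0)/(2 - 0) = 0.700000

P(1.4) = 5×L_0(1.4) + (-5)×L_1(1.4)
P(1.4) = -2.000000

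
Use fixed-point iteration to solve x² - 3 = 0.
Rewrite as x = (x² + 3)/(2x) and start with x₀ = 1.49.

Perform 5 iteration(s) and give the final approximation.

Equation: x² - 3 = 0
Fixed-point form: x = (x² + 3)/(2x)
x₀ = 1.49

x_1 = g(1.490000) = 1.751711
x_2 = g(1.751711) = 1.732161
x_3 = g(1.732161) = 1.732051
x_4 = g(1.732051) = 1.732051
x_5 = g(1.732051) = 1.732051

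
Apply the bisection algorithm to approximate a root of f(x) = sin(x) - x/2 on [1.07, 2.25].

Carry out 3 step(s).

f(x) = sin(x) - x/2
Initial interval: [1.07, 2.25]

Iteration 1:
  c_1 = (1.070000 + 2.250000)/2 = 1.660000
  f(c_1) = f(1.660000) = 0.166024
  f(a) × f(c) ≥ 0, new interval: [1.660000, 2.250000]
Iteration 2:
  c_2 = (1.660000 + 2.250000)/2 = 1.955000
  f(c_2) = f(1.955000) = -0.050403
  f(a) × f(c) < 0, new interval: [1.660000, 1.955000]
Iteration 3:
  c_3 = (1.660000 + 1.955000)/2 = 1.807500
  f(c_3) = f(1.807500) = 0.068366
  f(a) × f(c) ≥ 0, new interval: [1.807500, 1.955000]

After 3 iteration(s), the approximation is c_3 = 1.807500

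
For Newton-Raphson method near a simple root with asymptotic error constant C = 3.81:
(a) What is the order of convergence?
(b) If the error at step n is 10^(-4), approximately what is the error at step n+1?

(a) Newton-Raphson has quadratic (order 2) convergence near simple roots.
    This means |e_{n+1}| ≈ C|e_n|².

(b) With |e_n| = 10^(-4) and C = 3.81:
    |e_{n+1}| ≈ 3.81 × (10^(-4))² = 3.81 × 10^(-8)

(a) 2 (quadratic); (b) |e_{n+1}| ≈ 3.810e-08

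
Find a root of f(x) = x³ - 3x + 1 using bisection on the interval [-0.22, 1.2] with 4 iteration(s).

f(x) = x³ - 3x + 1
Initial interval: [-0.22, 1.2]

Iteration 1:
  c_1 = (-0.220000 + 1.200000)/2 = 0.490000
  f(c_1) = f(0.490000) = -0.352351
  f(a) × f(c) < 0, new interval: [-0.220000, 0.490000]
Iteration 2:
  c_2 = (-0.220000 + 0.490000)/2 = 0.135000
  f(c_2) = f(0.135000) = 0.597460
  f(a) × f(c) ≥ 0, new interval: [0.135000, 0.490000]
Iteration 3:
  c_3 = (0.135000 + 0.490000)/2 = 0.312500
  f(c_3) = f(0.312500) = 0.093018
  f(a) × f(c) ≥ 0, new interval: [0.312500, 0.490000]
Iteration 4:
  c_4 = (0.312500 + 0.490000)/2 = 0.401250
  f(c_4) = f(0.401250) = -0.139148
  f(a) × f(c) < 0, new interval: [0.312500, 0.401250]

After 4 iteration(s), the approximation is c_4 = 0.401250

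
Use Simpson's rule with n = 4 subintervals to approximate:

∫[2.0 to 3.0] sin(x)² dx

f(x) = sin(x)²
a = 2.0, b = 3.0, n = 4
h = (b - a)/n = 0.250000

Simpson's rule: (h/3)[f(x₀) + 4f(x₁) + 2f(x₂) + ... + f(xₙ)]

x_0 = 2.0000, f(x_0) = 0.826822, coefficient = 1
x_1 = 2.2500, f(x_1) = 0.605398, coefficient = 4
x_2 = 2.5000, f(x_2) = 0.358169, coefficient = 2
x_3 = 2.7500, f(x_3) = 0.145665, coefficient = 4
x_4 = 3.0000, f(x_4) = 0.019915, coefficient = 1

I ≈ (0.250000/3) × 4.567327 = 0.380611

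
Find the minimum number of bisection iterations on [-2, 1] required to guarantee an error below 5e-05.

We need (b-a)/2^n ≤ 5e-05
(1 - (-2))/2^n ≤ 5e-05
3/2^n ≤ 5e-05
2^n ≥ 60000
n ≥ log₂(60000) = 15.87
n ≥ 16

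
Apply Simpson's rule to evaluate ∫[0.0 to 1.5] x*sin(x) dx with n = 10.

f(x) = x*sin(x)
a = 0.0, b = 1.5, n = 10
h = (b - a)/n = 0.150000

Simpson's rule: (h/3)[f(x₀) + 4f(x₁) + 2f(x₂) + ... + f(xₙ)]

x_0 = 0.0000, f(x_0) = 0.000000, coefficient = 1
x_1 = 0.1500, f(x_1) = 0.022416, coefficient = 4
x_2 = 0.3000, f(x_2) = 0.088656, coefficient = 2
x_3 = 0.4500, f(x_3) = 0.195734, coefficient = 4
x_4 = 0.6000, f(x_4) = 0.338785, coefficient = 2
x_5 = 0.7500, f(x_5) = 0.511229, coefficient = 4
x_6 = 0.9000, f(x_6) = 0.704994, coefficient = 2
x_7 = 1.0500, f(x_7) = 0.910794, coefficient = 4
x_8 = 1.2000, f(x_8) = 1.118447, coefficient = 2
x_9 = 1.3500, f(x_9) = 1.317227, coefficient = 4
x_10 = 1.5000, f(x_10) = 1.496242, coefficient = 1

I ≈ (0.150000/3) × 17.827609 = 0.891380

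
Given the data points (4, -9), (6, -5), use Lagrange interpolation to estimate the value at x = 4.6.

Lagrange interpolation formula:
P(x) = Σ yᵢ × Lᵢ(x)
where Lᵢ(x) = Π_{j≠i} (x - xⱼ)/(xᵢ - xⱼ)

L_0(4.6) = (4.6 - 6)/(4 - 6) = 0.700000
L_1(4.6) = (4.6 - 4)/(6 - 4) = 0.300000

P(4.6) = (-9)×L_0(4.6) + (-5)×L_1(4.6)
P(4.6) = -7.800000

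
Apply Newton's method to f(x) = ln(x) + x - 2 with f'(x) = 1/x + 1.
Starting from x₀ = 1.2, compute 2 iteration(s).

f(x) = ln(x) + x - 2
f'(x) = 1/x + 1
x₀ = 1.2

Newton-Raphson formula: x_{n+1} = x_n - f(x_n)/f'(x_n)

Iteration 1:
  f(1.200000) = -0.617678
  f'(1.200000) = 1.833333
  x_1 = 1.200000 - (-0.617678)/1.833333 = 1.536916
Iteration 2:
  f(1.536916) = -0.033307
  f'(1.536916) = 1.650654
  x_2 = 1.536916 - (-0.033307)/1.650654 = 1.557094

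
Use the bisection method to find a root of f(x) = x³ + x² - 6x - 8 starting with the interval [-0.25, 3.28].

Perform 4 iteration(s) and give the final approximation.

f(x) = x³ + x² - 6x - 8
Initial interval: [-0.25, 3.28]

Iteration 1:
  c_1 = (-0.250000 + 3.280000)/2 = 1.515000
  f(c_1) = f(1.515000) = -11.317509
  f(a) × f(c) ≥ 0, new interval: [1.515000, 3.280000]
Iteration 2:
  c_2 = (1.515000 + 3.280000)/2 = 2.397500
  f(c_2) = f(2.397500) = -2.856149
  f(a) × f(c) ≥ 0, new interval: [2.397500, 3.280000]
Iteration 3:
  c_3 = (2.397500 + 3.280000)/2 = 2.838750
  f(c_3) = f(2.838750) = 5.902073
  f(a) × f(c) < 0, new interval: [2.397500, 2.838750]
Iteration 4:
  c_4 = (2.397500 + 2.838750)/2 = 2.618125
  f(c_4) = f(2.618125) = 1.091972
  f(a) × f(c) < 0, new interval: [2.397500, 2.618125]

After 4 iteration(s), the approximation is c_4 = 2.618125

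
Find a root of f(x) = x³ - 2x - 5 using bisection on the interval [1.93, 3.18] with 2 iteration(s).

f(x) = x³ - 2x - 5
Initial interval: [1.93, 3.18]

Iteration 1:
  c_1 = (1.930000 + 3.180000)/2 = 2.555000
  f(c_1) = f(2.555000) = 6.569104
  f(a) × f(c) < 0, new interval: [1.930000, 2.555000]
Iteration 2:
  c_2 = (1.930000 + 2.555000)/2 = 2.242500
  f(c_2) = f(2.242500) = 1.792098
  f(a) × f(c) < 0, new interval: [1.930000, 2.242500]

After 2 iteration(s), the approximation is c_2 = 2.242500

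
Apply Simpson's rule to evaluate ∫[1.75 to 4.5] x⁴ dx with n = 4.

f(x) = x⁴
a = 1.75, b = 4.5, n = 4
h = (b - a)/n = 0.687500

Simpson's rule: (h/3)[f(x₀) + 4f(x₁) + 2f(x₂) + ... + f(xₙ)]

x_0 = 1.7500, f(x_0) = 9.378906, coefficient = 1
x_1 = 2.4375, f(x_1) = 35.300308, coefficient = 4
x_2 = 3.1250, f(x_2) = 95.367432, coefficient = 2
x_3 = 3.8125, f(x_3) = 211.270767, coefficient = 4
x_4 = 4.5000, f(x_4) = 410.062500, coefficient = 1

I ≈ (0.687500/3) × 1596.460571 = 365.855548
Exact value: 365.773633
Error: 0.081915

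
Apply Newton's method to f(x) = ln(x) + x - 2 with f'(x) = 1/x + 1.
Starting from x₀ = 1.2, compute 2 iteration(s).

f(x) = ln(x) + x - 2
f'(x) = 1/x + 1
x₀ = 1.2

Newton-Raphson formula: x_{n+1} = x_n - f(x_n)/f'(x_n)

Iteration 1:
  f(1.200000) = -0.617678
  f'(1.200000) = 1.833333
  x_1 = 1.200000 - (-0.617678)/1.833333 = 1.536916
Iteration 2:
  f(1.536916) = -0.033307
  f'(1.536916) = 1.650654
  x_2 = 1.536916 - (-0.033307)/1.650654 = 1.557094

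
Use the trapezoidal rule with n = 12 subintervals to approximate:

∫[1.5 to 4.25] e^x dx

f(x) = e^x
a = 1.5, b = 4.25, n = 12
h = (b - a)/n = 0.229167

Trapezoidal rule: (h/2)[f(x₀) + 2f(x₁) + 2f(x₂) + ... + f(xₙ)]

x_0 = 1.5000, f(x_0) = 4.481689, coefficient = 1
x_1 = 1.7292, f(x_1) = 5.635955, coefficient = 2
x_2 = 1.9583, f(x_2) = 7.087505, coefficient = 2
x_3 = 2.1875, f(x_3) = 8.912903, coefficient = 2
x_4 = 2.4167, f(x_4) = 11.208436, coefficient = 2
x_5 = 2.6458, f(x_5) = 14.095186, coefficient = 2
x_6 = 2.8750, f(x_6) = 17.725424, coefficient = 2
x_7 = 3.1042, f(x_7) = 22.290636, coefficient = 2
x_8 = 3.3333, f(x_8) = 28.031625, coefficient = 2
x_9 = 3.5625, f(x_9) = 35.251215, coefficient = 2
x_10 = 3.7917, f(x_10) = 44.330222, coefficient = 2
x_11 = 4.0208, f(x_11) = 55.747543, coefficient = 2
x_12 = 4.2500, f(x_12) = 70.105412, coefficient = 1

I ≈ (0.229167/2) × 575.220401 = 65.910671
Exact value: 65.623723
Error: 0.286948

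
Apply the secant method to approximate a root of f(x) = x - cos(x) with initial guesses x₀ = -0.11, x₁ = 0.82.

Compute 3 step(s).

f(x) = x - cos(x)
x₀ = -0.11, x₁ = 0.82

Secant formula: x_{n+1} = x_n - f(x_n)(x_n - x_{n-1})/(f(x_n) - f(x_{n-1}))

Iteration 1:
  f(-0.110000) = -1.103956
  f(0.820000) = 0.137779
  x_2 = 0.820000 - 0.137779×(0.820000 - (-0.110000))/(0.137779 - (-1.103956))
       = 0.716810
Iteration 2:
  f(0.820000) = 0.137779
  f(0.716810) = -0.037095
  x_3 = 0.716810 - (-0.037095)×(0.716810 - 0.820000)/(-0.037095 - 0.137779)
       = 0.738699
Iteration 3:
  f(0.716810) = -0.037095
  f(0.738699) = -0.000646
  x_4 = 0.738699 - (-0.000646)×(0.738699 - 0.716810)/(-0.000646 - (-0.037095))
       = 0.739087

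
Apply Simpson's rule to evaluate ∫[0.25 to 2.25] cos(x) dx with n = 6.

f(x) = cos(x)
a = 0.25, b = 2.25, n = 6
h = (b - a)/n = 0.333333

Simpson's rule: (h/3)[f(x₀) + 4f(x₁) + 2f(x₂) + ... + f(xₙ)]

x_0 = 0.2500, f(x_0) = 0.968912, coefficient = 1
x_1 = 0.5833, f(x_1) = 0.834631, coefficient = 4
x_2 = 0.9167, f(x_2) = 0.608469, coefficient = 2
x_3 = 1.2500, f(x_3) = 0.315322, coefficient = 4
x_4 = 1.5833, f(x_4) = -0.012537, coefficient = 2
x_5 = 1.9167, f(x_5) = -0.339016, coefficient = 4
x_6 = 2.2500, f(x_6) = -0.628174, coefficient = 1

I ≈ (0.333333/3) × 4.776355 = 0.530706
Exact value: 0.530669
Error: 0.000037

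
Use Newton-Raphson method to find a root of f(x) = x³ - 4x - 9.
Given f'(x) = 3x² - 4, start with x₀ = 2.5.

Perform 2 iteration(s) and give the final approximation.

f(x) = x³ - 4x - 9
f'(x) = 3x² - 4
x₀ = 2.5

Newton-Raphson formula: x_{n+1} = x_n - f(x_n)/f'(x_n)

Iteration 1:
  f(2.500000) = -3.375000
  f'(2.500000) = 14.750000
  x_1 = 2.500000 - (-3.375000)/14.750000 = 2.728814
Iteration 2:
  f(2.728814) = 0.404647
  f'(2.728814) = 18.339270
  x_2 = 2.728814 - 0.404647/18.339270 = 2.706749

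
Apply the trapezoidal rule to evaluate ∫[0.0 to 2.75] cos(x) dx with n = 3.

f(x) = cos(x)
a = 0.0, b = 2.75, n = 3
h = (b - a)/n = 0.916667

Trapezoidal rule: (h/2)[f(x₀) + 2f(x₁) + 2f(x₂) + ... + f(xₙ)]

x_0 = 0.0000, f(x_0) = 1.000000, coefficient = 1
x_1 = 0.9167, f(x_1) = 0.608469, coefficient = 2
x_2 = 1.8333, f(x_2) = -0.259531, coefficient = 2
x_3 = 2.7500, f(x_3) = -0.924302, coefficient = 1

I ≈ (0.916667/2) × 0.773572 = 0.354554
Exact value: 0.381661
Error: 0.027107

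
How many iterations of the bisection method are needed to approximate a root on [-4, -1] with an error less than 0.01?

We need (b-a)/2^n ≤ 0.01
(-1 - (-4))/2^n ≤ 0.01
3/2^n ≤ 0.01
2^n ≥ 300
n ≥ log₂(300) = 8.23
n ≥ 9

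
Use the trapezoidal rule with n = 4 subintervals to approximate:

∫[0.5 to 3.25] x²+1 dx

f(x) = x²+1
a = 0.5, b = 3.25, n = 4
h = (b - a)/n = 0.687500

Trapezoidal rule: (h/2)[f(x₀) + 2f(x₁) + 2f(x₂) + ... + f(xₙ)]

x_0 = 0.5000, f(x_0) = 1.250000, coefficient = 1
x_1 = 1.1875, f(x_1) = 2.410156, coefficient = 2
x_2 = 1.8750, f(x_2) = 4.515625, coefficient = 2
x_3 = 2.5625, f(x_3) = 7.566406, coefficient = 2
x_4 = 3.2500, f(x_4) = 11.562500, coefficient = 1

I ≈ (0.687500/2) × 41.796875 = 14.367676
Exact value: 14.151042
Error: 0.216634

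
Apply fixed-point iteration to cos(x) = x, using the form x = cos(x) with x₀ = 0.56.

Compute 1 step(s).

Equation: cos(x) = x
Fixed-point form: x = cos(x)
x₀ = 0.56

x_1 = g(0.560000) = 0.847255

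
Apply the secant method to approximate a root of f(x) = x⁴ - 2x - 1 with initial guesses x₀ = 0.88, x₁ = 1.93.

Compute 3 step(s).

f(x) = x⁴ - 2x - 1
x₀ = 0.88, x₁ = 1.93

Secant formula: x_{n+1} = x_n - f(x_n)(x_n - x_{n-1})/(f(x_n) - f(x_{n-1}))

Iteration 1:
  f(0.880000) = -2.160305
  f(1.930000) = 9.014880
  x_2 = 1.930000 - 9.014880×(1.930000 - 0.880000)/(9.014880 - (-2.160305))
       = 1.082978
Iteration 2:
  f(1.930000) = 9.014880
  f(1.082978) = -1.790398
  x_3 = 1.082978 - (-1.790398)×(1.082978 - 1.930000)/(-1.790398 - 9.014880)
       = 1.223327
Iteration 3:
  f(1.082978) = -1.790398
  f(1.223327) = -1.207055
  x_4 = 1.223327 - (-1.207055)×(1.223327 - 1.082978)/(-1.207055 - (-1.790398))
       = 1.513737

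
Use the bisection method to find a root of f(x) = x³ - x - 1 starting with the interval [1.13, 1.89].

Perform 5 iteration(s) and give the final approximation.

f(x) = x³ - x - 1
Initial interval: [1.13, 1.89]

Iteration 1:
  c_1 = (1.130000 + 1.890000)/2 = 1.510000
  f(c_1) = f(1.510000) = 0.932951
  f(a) × f(c) < 0, new interval: [1.130000, 1.510000]
Iteration 2:
  c_2 = (1.130000 + 1.510000)/2 = 1.320000
  f(c_2) = f(1.320000) = -0.020032
  f(a) × f(c) ≥ 0, new interval: [1.320000, 1.510000]
Iteration 3:
  c_3 = (1.320000 + 1.510000)/2 = 1.415000
  f(c_3) = f(1.415000) = 0.418148
  f(a) × f(c) < 0, new interval: [1.320000, 1.415000]
Iteration 4:
  c_4 = (1.320000 + 1.415000)/2 = 1.367500
  f(c_4) = f(1.367500) = 0.189802
  f(a) × f(c) < 0, new interval: [1.320000, 1.367500]
Iteration 5:
  c_5 = (1.320000 + 1.367500)/2 = 1.343750
  f(c_5) = f(1.343750) = 0.082611
  f(a) × f(c) < 0, new interval: [1.320000, 1.343750]

After 5 iteration(s), the approximation is c_5 = 1.343750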